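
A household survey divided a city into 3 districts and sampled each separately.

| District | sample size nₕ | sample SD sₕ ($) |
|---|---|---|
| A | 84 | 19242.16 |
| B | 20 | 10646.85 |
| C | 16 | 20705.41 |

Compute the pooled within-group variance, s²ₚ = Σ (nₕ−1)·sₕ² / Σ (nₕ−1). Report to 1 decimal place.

336035066.8

A: (84−1)·19242.16² = 83·370260721.4656 = 30731639881.6448
B: (20−1)·10646.85² = 19·113355414.9225 = 2153752883.5275
C: (16−1)·20705.41² = 15·428714003.2681 = 6430710049.0215
Numerator = 39316102814.1938; denominator = Σ(nₕ−1) = 117.
s²ₚ = 39316102814.1938/117 = 336035066.788... → 336035066.8.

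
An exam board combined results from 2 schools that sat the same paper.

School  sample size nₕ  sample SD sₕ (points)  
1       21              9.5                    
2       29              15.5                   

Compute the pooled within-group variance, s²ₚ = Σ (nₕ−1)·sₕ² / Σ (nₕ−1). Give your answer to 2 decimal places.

177.75

Degrees of freedom: 20 + 28 = 48.
Σ(nₕ−1)sₕ² = 20·90.25 + 28·240.25 = 8532.
s²ₚ = 8532 / 48 = 177.75 → 177.75.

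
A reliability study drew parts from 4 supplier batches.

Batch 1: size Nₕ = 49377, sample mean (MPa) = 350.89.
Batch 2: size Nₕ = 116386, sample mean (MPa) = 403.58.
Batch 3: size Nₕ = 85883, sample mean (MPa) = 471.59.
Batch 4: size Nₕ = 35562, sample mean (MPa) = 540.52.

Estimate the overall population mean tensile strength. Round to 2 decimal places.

N = 287208; weights Wₕ = Nₕ/N = (0.1719, 0.4052, 0.2990, 0.1238).
x̄_st = Σ Wₕ·x̄ₕ = 0.1719·350.89 + 0.4052·403.58 + 0.2990·471.59 + 0.1238·540.52 ≈ 431.8142...
→ 431.81.

431.81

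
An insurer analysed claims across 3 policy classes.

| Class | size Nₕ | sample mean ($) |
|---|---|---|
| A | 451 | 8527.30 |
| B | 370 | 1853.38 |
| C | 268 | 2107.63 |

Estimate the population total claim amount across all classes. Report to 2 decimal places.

5096407.74

A: 451·8527.30 = 3845812.3
B: 370·1853.38 = 685750.6
C: 268·2107.63 = 564844.84
τ̂ = Σ Nₕx̄ₕ = 5096407.74.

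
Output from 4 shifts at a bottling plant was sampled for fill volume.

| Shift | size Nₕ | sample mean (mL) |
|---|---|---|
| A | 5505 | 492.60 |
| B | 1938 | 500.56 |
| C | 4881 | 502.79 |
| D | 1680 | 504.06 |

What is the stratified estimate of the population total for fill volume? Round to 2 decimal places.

Estimate total by summing Nₕ·x̄ₕ over strata.
5505·492.60 + 1938·500.56 + 4881·502.79 + 1680·504.06 = 2711763 + 970085.28 + 2454117.99 + 846820.8 = 6982787.07.

6982787.07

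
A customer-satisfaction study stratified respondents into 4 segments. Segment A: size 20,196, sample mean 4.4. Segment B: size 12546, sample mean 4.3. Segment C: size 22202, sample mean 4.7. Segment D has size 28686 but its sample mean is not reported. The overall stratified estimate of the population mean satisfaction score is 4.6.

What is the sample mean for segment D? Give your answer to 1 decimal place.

Σ Nₕx̄ₕ = N·μ, so 28686·x̄_D = 83630·4.6 − (20196·4.4 + 12546·4.3 + 22202·4.7).
= 384698 − 247159.6 = 137538.4.
x̄_D = 137538.4 / 28686 = 4.795... → 4.8.

4.8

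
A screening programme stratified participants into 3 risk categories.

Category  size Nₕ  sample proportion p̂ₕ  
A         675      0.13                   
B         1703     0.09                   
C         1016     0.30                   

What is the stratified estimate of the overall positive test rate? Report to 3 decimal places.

Wₕ = Nₕ/N with N = 3394: 0.1989, 0.5018, 0.2994.
p̂_st = 0.1989·0.13 + 0.5018·0.09 + 0.2994·0.30 ≈ 0.16082... → 0.161.

0.161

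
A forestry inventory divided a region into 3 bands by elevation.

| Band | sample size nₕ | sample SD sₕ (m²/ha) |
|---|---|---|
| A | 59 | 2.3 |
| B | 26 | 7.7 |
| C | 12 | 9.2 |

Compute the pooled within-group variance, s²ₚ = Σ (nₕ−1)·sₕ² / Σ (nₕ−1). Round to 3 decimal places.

28.937

Degrees of freedom: 58 + 25 + 11 = 94.
Σ(nₕ−1)sₕ² = 58·5.29 + 25·59.29 + 11·84.64 = 2720.11.
s²ₚ = 2720.11 / 94 = 28.93734... → 28.937.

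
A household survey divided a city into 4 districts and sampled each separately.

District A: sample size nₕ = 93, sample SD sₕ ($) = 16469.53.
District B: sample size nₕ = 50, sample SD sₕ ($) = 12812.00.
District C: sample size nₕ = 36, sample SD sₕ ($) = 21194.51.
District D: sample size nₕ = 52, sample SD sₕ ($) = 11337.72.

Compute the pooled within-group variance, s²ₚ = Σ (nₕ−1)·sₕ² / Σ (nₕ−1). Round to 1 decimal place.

Degrees of freedom: 92 + 49 + 35 + 51 = 227.
Σ(nₕ−1)sₕ² = 92·271245418.4209 + 49·164147344 + 35·449207254.1401 + 51·128543894.7984 = 55275790880.3447.
s²ₚ = 55275790880.3447 / 227 = 243505686.698... → 243505686.7.

243505686.7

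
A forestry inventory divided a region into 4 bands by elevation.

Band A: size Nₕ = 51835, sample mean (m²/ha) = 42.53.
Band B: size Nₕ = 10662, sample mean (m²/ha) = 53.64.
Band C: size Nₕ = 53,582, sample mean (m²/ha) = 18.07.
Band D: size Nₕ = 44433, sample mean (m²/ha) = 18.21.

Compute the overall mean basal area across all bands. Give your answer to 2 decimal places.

28.37

x̄_st = (Σ Nₕx̄ₕ) / (Σ Nₕ) = (51835·42.53 + 10662·53.64 + 53582·18.07 + 44433·18.21) / 160512
= 4553803.9 / 160512 = 28.3705... → 28.37.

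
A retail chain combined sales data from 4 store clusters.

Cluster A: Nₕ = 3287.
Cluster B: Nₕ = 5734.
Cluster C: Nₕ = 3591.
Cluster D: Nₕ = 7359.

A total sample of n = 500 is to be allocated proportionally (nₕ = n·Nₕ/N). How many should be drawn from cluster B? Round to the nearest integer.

N = 3287 + 5734 + 3591 + 7359 = 19971.
n_B = 500·5734/19971 = 143.558... → 144.

144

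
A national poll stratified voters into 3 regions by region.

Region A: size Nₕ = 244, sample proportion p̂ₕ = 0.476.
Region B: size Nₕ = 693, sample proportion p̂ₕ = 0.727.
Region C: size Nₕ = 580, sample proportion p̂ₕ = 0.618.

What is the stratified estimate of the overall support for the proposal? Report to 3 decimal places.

0.645

N = 244 + 693 + 580 = 1517.
Overall proportion = Σ (Nₕ/N)·p̂ₕ.
Σ Nₕp̂ₕ = 116.144 + 503.811 + 358.44 = 978.395.
978.395 / 1517 = 0.64495... → 0.645.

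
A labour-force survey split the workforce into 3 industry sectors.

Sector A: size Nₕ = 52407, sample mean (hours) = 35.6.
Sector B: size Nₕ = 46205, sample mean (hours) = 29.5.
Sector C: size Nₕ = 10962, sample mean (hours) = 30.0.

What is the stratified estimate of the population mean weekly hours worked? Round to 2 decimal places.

32.47

x̄_st = (Σ Nₕx̄ₕ) / (Σ Nₕ) = (52407·35.6 + 46205·29.5 + 10962·30.0) / 109574
= 3557596.7 / 109574 = 32.4675... → 32.47.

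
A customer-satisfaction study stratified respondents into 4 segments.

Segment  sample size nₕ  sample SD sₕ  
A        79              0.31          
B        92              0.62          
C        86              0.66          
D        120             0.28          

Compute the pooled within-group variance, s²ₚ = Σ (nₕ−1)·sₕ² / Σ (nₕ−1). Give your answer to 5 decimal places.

0.23815

Degrees of freedom: 78 + 91 + 85 + 119 = 373.
Σ(nₕ−1)sₕ² = 78·0.0961 + 91·0.3844 + 85·0.4356 + 119·0.0784 = 88.8318.
s²ₚ = 88.8318 / 373 = 0.2381550... → 0.23815.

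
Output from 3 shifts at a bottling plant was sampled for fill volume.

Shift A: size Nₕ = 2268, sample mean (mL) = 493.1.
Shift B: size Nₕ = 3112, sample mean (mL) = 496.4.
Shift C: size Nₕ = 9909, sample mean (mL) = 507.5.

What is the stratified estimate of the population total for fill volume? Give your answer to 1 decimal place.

Estimate total by summing Nₕ·x̄ₕ over strata.
2268·493.1 + 3112·496.4 + 9909·507.5 = 1118350.8 + 1544796.8 + 5028817.5 = 7691965.1.

7691965.1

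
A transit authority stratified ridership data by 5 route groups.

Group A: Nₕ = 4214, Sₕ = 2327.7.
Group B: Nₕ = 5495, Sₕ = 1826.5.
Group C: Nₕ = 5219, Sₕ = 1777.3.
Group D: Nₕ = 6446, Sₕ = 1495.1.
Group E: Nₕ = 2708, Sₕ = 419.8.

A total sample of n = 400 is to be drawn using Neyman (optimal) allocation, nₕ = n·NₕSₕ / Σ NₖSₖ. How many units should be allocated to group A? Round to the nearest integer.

A: NₕSₕ = 4214·2327.7 = 9808927.8
B: NₕSₕ = 5495·1826.5 = 10036617.5
C: NₕSₕ = 5219·1777.3 = 9275728.7
D: NₕSₕ = 6446·1495.1 = 9637414.6
E: NₕSₕ = 2708·419.8 = 1136818.4
Σ NₕSₕ = 39895507.
n_A = 400·9808927.8/39895507 = 98.346... → 98.

98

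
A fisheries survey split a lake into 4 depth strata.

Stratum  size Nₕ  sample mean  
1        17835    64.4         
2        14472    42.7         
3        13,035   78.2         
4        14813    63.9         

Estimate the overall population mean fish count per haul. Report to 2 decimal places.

N = 17835 + 14472 + 13035 + 14813 = 60155.
Weight each subgroup mean by Nₕ/N and sum.
Σ Nₕx̄ₕ = 17835·64.4 + 14472·42.7 + 13035·78.2 + 14813·63.9 = 1148574 + 617954.4 + 1019337 + 946550.7 = 3732416.1.
Divide by N: 3732416.1 / 60155 = 62.0466... → 62.05.

62.05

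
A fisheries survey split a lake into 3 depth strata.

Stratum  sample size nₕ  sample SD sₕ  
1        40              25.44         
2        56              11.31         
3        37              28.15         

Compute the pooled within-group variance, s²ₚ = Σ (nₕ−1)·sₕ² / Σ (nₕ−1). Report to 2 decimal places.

467.72

1: (40−1)·25.44² = 39·647.1936 = 25240.5504
2: (56−1)·11.31² = 55·127.9161 = 7035.3855
3: (37−1)·28.15² = 36·792.4225 = 28527.21
Numerator = 60803.1459; denominator = Σ(nₕ−1) = 130.
s²ₚ = 60803.1459/130 = 467.7165... → 467.72.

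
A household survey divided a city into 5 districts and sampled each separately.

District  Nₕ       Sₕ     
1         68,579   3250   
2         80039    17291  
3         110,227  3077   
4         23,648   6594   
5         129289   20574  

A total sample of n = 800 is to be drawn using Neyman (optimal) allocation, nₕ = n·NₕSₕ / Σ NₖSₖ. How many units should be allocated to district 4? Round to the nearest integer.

Σ NₕSₕ = 68579·3250 + 80039·17291 + 110227·3077 + 23648·6594 + 129289·20574 = 4761931376.
Share for 4: 155934912/4761931376 = 0.03275.
n_4 = 800 × 0.03275 = 26.197... → 26.

26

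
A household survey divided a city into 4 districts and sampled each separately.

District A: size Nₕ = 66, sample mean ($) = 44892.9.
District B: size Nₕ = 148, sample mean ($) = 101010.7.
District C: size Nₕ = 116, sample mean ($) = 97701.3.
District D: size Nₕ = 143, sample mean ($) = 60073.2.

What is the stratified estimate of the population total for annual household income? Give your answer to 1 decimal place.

37836333.4

Population total = Σ Nₕ·x̄ₕ (each stratum's size times its mean).
66·44892.9 + 148·101010.7 + 116·97701.3 + 143·60073.2 = 2962931.4 + 14949583.6 + 11333350.8 + 8590467.6 = 37836333.4.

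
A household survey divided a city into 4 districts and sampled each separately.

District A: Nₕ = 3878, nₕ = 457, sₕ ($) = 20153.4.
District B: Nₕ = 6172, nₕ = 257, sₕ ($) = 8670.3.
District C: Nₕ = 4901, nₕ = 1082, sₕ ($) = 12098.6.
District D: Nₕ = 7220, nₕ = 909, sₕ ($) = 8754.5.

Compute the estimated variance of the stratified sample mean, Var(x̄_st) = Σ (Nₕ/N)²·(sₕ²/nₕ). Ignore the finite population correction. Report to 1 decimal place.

N = 22171. Term for each stratum: Wₕ²sₕ²/nₕ.
Var(x̄_st) = 27191.0197 + 22668.1667 + 6610.6143 + 8941.3407 = 65411.1413 → 65411.1.

65411.1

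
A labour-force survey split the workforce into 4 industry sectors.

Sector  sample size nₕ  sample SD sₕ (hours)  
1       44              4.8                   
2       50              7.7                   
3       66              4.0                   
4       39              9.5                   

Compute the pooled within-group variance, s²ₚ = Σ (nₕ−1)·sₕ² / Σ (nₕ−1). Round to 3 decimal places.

1: (44−1)·4.8² = 43·23.04 = 990.72
2: (50−1)·7.7² = 49·59.29 = 2905.21
3: (66−1)·4.0² = 65·16 = 1040
4: (39−1)·9.5² = 38·90.25 = 3429.5
Numerator = 8365.43; denominator = Σ(nₕ−1) = 195.
s²ₚ = 8365.43/195 = 42.89964... → 42.900.

42.900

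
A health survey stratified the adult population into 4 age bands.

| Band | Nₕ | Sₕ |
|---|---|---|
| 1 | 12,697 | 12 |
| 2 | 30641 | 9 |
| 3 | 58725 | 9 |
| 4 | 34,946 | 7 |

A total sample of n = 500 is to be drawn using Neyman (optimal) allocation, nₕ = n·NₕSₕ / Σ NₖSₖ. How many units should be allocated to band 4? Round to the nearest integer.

Σ NₕSₕ = 12697·12 + 30641·9 + 58725·9 + 34946·7 = 1201280.
Share for 4: 244622/1201280 = 0.20363.
n_4 = 500 × 0.20363 = 101.817... → 102.

102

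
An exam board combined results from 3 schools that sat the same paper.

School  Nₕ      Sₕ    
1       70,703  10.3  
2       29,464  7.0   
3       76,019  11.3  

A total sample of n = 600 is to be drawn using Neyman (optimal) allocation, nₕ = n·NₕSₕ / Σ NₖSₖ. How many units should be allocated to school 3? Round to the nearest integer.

Σ NₕSₕ = 70703·10.3 + 29464·7.0 + 76019·11.3 = 1793503.6.
Share for 3: 859014.7/1793503.6 = 0.47896.
n_3 = 600 × 0.47896 = 287.375... → 287.

287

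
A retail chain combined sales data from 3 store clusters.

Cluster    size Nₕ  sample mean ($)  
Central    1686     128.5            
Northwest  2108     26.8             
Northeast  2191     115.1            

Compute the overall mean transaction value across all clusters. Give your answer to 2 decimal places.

87.77

N = 1686 + 2108 + 2191 = 5985.
Weight each subgroup mean by Nₕ/N and sum.
Σ Nₕx̄ₕ = 1686·128.5 + 2108·26.8 + 2191·115.1 = 216651 + 56494.4 + 252184.1 = 525329.5.
Divide by N: 525329.5 / 5985 = 87.7744... → 87.77.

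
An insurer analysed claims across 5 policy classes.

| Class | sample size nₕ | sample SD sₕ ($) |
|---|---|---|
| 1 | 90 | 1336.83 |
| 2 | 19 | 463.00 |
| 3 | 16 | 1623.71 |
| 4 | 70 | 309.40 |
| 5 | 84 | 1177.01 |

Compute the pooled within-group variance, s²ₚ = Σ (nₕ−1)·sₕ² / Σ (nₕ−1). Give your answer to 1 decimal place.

1182656.4

1: (90−1)·1336.83² = 89·1787114.4489 = 159053185.9521
2: (19−1)·463.00² = 18·214369 = 3858642
3: (16−1)·1623.71² = 15·2636434.1641 = 39546512.4615
4: (70−1)·309.40² = 69·95728.36 = 6605256.84
5: (84−1)·1177.01² = 83·1385352.5401 = 114984260.8283
Numerator = 324047858.0819; denominator = Σ(nₕ−1) = 274.
s²ₚ = 324047858.0819/274 = 1182656.416... → 1182656.4.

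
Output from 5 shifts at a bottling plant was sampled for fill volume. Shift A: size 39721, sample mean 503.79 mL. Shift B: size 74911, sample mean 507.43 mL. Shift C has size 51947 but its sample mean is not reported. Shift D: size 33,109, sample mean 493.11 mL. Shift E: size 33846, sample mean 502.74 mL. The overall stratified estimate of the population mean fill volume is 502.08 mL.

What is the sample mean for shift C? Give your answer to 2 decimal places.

498.34

N = 39721 + 74911 + 51947 + 33109 + 33846 = 233534.
Overall total = μ·N = 502.08·233534 = 117252750.72.
Subtract the known strata: 39721·503.79 + 74911·507.43 + 33109·493.11 + 33846·502.74 = 91365248.35.
Remaining total for shift C: 117252750.72 − 91365248.35 = 25887502.37.
Divide by its size: 25887502.37 / 51947 = 498.3445... → 498.34.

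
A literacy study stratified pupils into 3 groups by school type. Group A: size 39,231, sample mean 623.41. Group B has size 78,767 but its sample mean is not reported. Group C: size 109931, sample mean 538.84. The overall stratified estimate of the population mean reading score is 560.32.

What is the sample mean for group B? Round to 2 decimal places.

N = 39231 + 78767 + 109931 = 227929.
Overall total = μ·N = 560.32·227929 = 127713177.28.
Subtract the known strata: 39231·623.41 + 109931·538.84 = 83692217.75.
Remaining total for group B: 127713177.28 − 83692217.75 = 44020959.53.
Divide by its size: 44020959.53 / 78767 = 558.8757... → 558.88.

558.88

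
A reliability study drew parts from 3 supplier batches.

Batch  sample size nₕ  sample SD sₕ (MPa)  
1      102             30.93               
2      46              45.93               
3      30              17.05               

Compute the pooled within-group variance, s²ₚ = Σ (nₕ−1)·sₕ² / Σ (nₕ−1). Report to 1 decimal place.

1142.8

Degrees of freedom: 101 + 45 + 29 = 175.
Σ(nₕ−1)sₕ² = 101·956.6649 + 45·2109.5649 + 29·290.7025 = 199983.9479.
s²ₚ = 199983.9479 / 175 = 1142.765... → 1142.8.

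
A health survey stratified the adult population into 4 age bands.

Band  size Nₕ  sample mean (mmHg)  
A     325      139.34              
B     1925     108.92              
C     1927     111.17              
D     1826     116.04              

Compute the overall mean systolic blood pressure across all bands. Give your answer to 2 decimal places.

N = 325 + 1925 + 1927 + 1826 = 6003.
The stratified mean weights each stratum mean by its population share Nₕ/N.
Σ Nₕx̄ₕ = 325·139.34 + 1925·108.92 + 1927·111.17 + 1826·116.04 = 45285.5 + 209671 + 214224.59 + 211889.04 = 681070.13.
Divide by N: 681070.13 / 6003 = 113.4550... → 113.45.

113.45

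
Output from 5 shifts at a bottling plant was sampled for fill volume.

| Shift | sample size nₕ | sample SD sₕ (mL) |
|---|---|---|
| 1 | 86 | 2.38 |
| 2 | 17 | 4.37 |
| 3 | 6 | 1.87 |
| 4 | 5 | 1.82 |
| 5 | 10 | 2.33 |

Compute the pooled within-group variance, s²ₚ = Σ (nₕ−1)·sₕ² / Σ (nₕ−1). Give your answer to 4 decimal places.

7.2825

1: (86−1)·2.38² = 85·5.6644 = 481.474
2: (17−1)·4.37² = 16·19.0969 = 305.5504
3: (6−1)·1.87² = 5·3.4969 = 17.4845
4: (5−1)·1.82² = 4·3.3124 = 13.2496
5: (10−1)·2.33² = 9·5.4289 = 48.8601
Numerator = 866.6186; denominator = Σ(nₕ−1) = 119.
s²ₚ = 866.6186/119 = 7.282509... → 7.2825.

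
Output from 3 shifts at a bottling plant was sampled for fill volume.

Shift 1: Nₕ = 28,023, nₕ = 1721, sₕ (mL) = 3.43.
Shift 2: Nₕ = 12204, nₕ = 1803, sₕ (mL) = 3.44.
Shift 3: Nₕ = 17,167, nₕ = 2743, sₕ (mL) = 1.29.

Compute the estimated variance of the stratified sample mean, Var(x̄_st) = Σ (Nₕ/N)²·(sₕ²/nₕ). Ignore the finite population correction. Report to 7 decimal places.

N = 57394. Term for each stratum: Wₕ²sₕ²/nₕ.
Var(x̄_st) = 0.0016296849 + 0.0002967513 + 0.0000542762 = 0.0019807123 → 0.0019807.

0.0019807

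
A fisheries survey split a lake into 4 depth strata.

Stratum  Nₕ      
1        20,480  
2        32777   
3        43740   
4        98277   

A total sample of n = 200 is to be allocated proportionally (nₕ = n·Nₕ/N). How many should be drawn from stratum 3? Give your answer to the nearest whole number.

45

N = 20480 + 32777 + 43740 + 98277 = 195274.
n_3 = 200·43740/195274 = 44.799... → 45.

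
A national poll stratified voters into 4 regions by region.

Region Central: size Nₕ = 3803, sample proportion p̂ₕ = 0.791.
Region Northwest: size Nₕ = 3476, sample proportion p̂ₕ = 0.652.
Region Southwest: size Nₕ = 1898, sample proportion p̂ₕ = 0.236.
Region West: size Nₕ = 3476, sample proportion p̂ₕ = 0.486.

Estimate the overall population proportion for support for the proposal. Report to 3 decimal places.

0.586

Wₕ = Nₕ/N with N = 12653: 0.3006, 0.2747, 0.1500, 0.2747.
p̂_st = 0.3006·0.791 + 0.2747·0.652 + 0.1500·0.236 + 0.2747·0.486 ≈ 0.58577... → 0.586.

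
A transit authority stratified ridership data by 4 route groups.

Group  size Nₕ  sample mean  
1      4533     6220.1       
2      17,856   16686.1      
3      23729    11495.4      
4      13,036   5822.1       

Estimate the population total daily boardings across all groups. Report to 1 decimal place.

1: 4533·6220.1 = 28195713.3
2: 17856·16686.1 = 297947001.6
3: 23729·11495.4 = 272774346.6
4: 13036·5822.1 = 75896895.6
τ̂ = Σ Nₕx̄ₕ = 674813957.1.

674813957.1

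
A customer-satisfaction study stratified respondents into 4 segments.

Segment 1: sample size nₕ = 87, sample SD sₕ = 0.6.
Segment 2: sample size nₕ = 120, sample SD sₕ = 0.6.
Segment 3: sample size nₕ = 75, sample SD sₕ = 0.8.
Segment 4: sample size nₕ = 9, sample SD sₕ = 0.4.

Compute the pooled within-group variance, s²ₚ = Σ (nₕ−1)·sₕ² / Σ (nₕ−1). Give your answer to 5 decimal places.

0.42662

Degrees of freedom: 86 + 119 + 74 + 8 = 287.
Σ(nₕ−1)sₕ² = 86·0.36 + 119·0.36 + 74·0.64 + 8·0.16 = 122.44.
s²ₚ = 122.44 / 287 = 0.4266202... → 0.42662.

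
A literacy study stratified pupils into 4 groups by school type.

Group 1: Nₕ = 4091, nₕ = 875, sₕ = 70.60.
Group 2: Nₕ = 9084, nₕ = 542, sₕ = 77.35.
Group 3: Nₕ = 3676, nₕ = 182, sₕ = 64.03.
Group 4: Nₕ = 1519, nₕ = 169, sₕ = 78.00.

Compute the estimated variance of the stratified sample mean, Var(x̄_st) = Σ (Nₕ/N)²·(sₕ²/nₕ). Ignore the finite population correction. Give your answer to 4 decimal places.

N = 18370; Wₕ = Nₕ/N.
group 1: (4091/18370)²·70.60²/875 = 0.2825153
group 2: (9084/18370)²·77.35²/542 = 2.6993381
group 3: (3676/18370)²·64.03²/182 = 0.9020452
group 4: (1519/18370)²·78.00²/169 = 0.2461499
Sum = 4.1300486 → 4.1300.

4.1300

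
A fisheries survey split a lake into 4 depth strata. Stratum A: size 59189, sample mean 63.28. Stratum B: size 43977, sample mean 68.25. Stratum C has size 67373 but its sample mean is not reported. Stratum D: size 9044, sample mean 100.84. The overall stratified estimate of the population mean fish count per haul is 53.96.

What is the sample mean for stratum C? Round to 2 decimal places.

30.15

Σ Nₕx̄ₕ = N·μ, so 67373·x̄_C = 179583·53.96 − (59189·63.28 + 43977·68.25 + 9044·100.84).
= 9690298.68 − 7658907.13 = 2031391.55.
x̄_C = 2031391.55 / 67373 = 30.1514... → 30.15.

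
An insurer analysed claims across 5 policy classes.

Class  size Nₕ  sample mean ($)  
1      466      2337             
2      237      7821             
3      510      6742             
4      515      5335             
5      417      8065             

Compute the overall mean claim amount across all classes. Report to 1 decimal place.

5823.6

x̄_st = (Σ Nₕx̄ₕ) / (Σ Nₕ) = (466·2337 + 237·7821 + 510·6742 + 515·5335 + 417·8065) / 2145
= 12491669 / 2145 = 5823.622... → 5823.6.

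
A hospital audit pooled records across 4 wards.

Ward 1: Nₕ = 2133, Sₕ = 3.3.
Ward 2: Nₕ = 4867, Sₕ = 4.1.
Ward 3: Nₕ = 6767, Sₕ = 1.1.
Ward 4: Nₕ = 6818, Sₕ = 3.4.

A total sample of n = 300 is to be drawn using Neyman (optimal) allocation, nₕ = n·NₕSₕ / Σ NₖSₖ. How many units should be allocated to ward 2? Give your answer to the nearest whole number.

1: NₕSₕ = 2133·3.3 = 7038.9
2: NₕSₕ = 4867·4.1 = 19954.7
3: NₕSₕ = 6767·1.1 = 7443.7
4: NₕSₕ = 6818·3.4 = 23181.2
Σ NₕSₕ = 57618.5.
n_2 = 300·19954.7/57618.5 = 103.897... → 104.

104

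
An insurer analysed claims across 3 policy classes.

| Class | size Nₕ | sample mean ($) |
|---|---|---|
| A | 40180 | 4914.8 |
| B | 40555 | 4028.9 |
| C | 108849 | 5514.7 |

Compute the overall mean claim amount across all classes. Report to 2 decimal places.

x̄_st = (Σ Nₕx̄ₕ) / (Σ Nₕ) = (40180·4914.8 + 40555·4028.9 + 108849·5514.7) / 189584
= 961138283.8 / 189584 = 5069.7226... → 5069.72.

5069.72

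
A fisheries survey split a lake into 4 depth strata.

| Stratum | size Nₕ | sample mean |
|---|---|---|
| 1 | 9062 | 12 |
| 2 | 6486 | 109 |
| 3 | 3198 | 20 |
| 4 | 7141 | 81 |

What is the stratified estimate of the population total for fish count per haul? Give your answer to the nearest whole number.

Estimate total by summing Nₕ·x̄ₕ over strata.
9062·12 + 6486·109 + 3198·20 + 7141·81 = 108744 + 706974 + 63960 + 578421 = 1458099.

1458099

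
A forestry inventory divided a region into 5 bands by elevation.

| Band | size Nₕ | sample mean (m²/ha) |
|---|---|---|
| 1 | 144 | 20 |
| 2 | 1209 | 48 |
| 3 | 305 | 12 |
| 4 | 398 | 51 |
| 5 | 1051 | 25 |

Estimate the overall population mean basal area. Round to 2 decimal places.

N = 3107; weights Wₕ = Nₕ/N = (0.0463, 0.3891, 0.0982, 0.1281, 0.3383).
x̄_st = Σ Wₕ·x̄ₕ = 0.0463·20 + 0.3891·48 + 0.0982·12 + 0.1281·51 + 0.3383·25 ≈ 35.7724...
→ 35.77.

35.77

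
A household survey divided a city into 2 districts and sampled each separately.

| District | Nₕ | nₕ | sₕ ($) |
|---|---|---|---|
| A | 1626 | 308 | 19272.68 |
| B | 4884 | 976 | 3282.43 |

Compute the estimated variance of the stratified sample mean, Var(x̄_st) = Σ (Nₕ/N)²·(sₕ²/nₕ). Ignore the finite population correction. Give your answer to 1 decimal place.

N = 6510; Wₕ = Nₕ/N.
district A: (1626/6510)²·19272.68²/308 = 75233.7327
district B: (4884/6510)²·3282.43²/976 = 6213.4164
Sum = 81447.1492 → 81447.1.

81447.1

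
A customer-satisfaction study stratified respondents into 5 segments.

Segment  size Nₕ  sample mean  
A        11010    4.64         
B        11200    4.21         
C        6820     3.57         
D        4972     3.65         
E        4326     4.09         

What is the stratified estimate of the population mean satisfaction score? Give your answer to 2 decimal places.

N = 11010 + 11200 + 6820 + 4972 + 4326 = 38328.
Weight each subgroup mean by Nₕ/N and sum.
Σ Nₕx̄ₕ = 11010·4.64 + 11200·4.21 + 6820·3.57 + 4972·3.65 + 4326·4.09 = 51086.4 + 47152 + 24347.4 + 18147.8 + 17693.34 = 158426.94.
Divide by N: 158426.94 / 38328 = 4.1335... → 4.13.

4.13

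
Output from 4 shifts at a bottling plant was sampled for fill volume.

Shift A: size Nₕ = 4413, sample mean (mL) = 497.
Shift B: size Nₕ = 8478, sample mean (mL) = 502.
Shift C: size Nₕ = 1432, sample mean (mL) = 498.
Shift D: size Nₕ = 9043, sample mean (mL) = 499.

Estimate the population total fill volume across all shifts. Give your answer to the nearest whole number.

11674810

Estimate total by summing Nₕ·x̄ₕ over strata.
4413·497 + 8478·502 + 1432·498 + 9043·499 = 2193261 + 4255956 + 713136 + 4512457 = 11674810.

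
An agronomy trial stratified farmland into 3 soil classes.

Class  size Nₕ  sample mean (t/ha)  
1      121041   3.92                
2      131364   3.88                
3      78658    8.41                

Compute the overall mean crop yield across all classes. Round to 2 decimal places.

4.97

N = 121041 + 131364 + 78658 = 331063.
Weight each subgroup mean by Nₕ/N and sum.
Σ Nₕx̄ₕ = 121041·3.92 + 131364·3.88 + 78658·8.41 = 474480.72 + 509692.32 + 661513.78 = 1645686.82.
Divide by N: 1645686.82 / 331063 = 4.9709... → 4.97.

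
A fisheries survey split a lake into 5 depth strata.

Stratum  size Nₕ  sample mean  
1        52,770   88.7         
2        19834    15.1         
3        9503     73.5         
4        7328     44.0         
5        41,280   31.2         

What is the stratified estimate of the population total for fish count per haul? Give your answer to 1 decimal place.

7289030.9

1: 52770·88.7 = 4680699
2: 19834·15.1 = 299493.4
3: 9503·73.5 = 698470.5
4: 7328·44.0 = 322432
5: 41280·31.2 = 1287936
τ̂ = Σ Nₕx̄ₕ = 7289030.9.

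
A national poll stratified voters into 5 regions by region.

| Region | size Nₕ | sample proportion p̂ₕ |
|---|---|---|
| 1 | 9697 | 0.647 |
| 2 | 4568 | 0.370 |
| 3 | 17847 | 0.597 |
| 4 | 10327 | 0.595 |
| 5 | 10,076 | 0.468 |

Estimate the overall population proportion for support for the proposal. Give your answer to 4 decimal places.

0.5613

N = 9697 + 4568 + 17847 + 10327 + 10076 = 52515.
Overall proportion = Σ (Nₕ/N)·p̂ₕ.
Σ Nₕp̂ₕ = 6273.959 + 1690.16 + 10654.659 + 6144.565 + 4715.568 = 29478.911.
29478.911 / 52515 = 0.561343... → 0.5613.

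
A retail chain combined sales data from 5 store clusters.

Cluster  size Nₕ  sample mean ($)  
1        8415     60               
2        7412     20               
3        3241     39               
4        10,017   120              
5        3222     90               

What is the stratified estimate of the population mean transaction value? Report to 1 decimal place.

70.3

N = 8415 + 7412 + 3241 + 10017 + 3222 = 32307.
Weight each subgroup mean by Nₕ/N and sum.
Σ Nₕx̄ₕ = 8415·60 + 7412·20 + 3241·39 + 10017·120 + 3222·90 = 504900 + 148240 + 126399 + 1202040 + 289980 = 2271559.
Divide by N: 2271559 / 32307 = 70.312... → 70.3.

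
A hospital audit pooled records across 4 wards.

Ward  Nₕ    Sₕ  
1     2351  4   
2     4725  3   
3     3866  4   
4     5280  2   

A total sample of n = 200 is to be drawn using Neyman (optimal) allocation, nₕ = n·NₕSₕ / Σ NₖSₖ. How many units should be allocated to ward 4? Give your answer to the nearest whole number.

Σ NₕSₕ = 2351·4 + 4725·3 + 3866·4 + 5280·2 = 49603.
Share for 4: 10560/49603 = 0.21289.
n_4 = 200 × 0.21289 = 42.578... → 43.

43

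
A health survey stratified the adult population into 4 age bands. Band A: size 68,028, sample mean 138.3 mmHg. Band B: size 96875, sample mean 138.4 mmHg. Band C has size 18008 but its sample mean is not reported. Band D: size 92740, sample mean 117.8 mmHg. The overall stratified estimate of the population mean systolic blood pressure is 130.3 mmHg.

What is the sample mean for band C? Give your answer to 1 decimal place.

120.9

Σ Nₕx̄ₕ = N·μ, so 18008·x̄_C = 275651·130.3 − (68028·138.3 + 96875·138.4 + 92740·117.8).
= 35917325.3 − 33740544.4 = 2176780.9.
x̄_C = 2176780.9 / 18008 = 120.879... → 120.9.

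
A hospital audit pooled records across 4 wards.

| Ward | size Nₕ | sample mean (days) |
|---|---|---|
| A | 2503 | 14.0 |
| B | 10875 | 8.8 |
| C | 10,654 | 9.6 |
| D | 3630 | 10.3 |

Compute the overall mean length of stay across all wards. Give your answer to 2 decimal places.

9.78

N = 2503 + 10875 + 10654 + 3630 = 27662.
Weight each subgroup mean by Nₕ/N and sum.
Σ Nₕx̄ₕ = 2503·14.0 + 10875·8.8 + 10654·9.6 + 3630·10.3 = 35042 + 95700 + 102278.4 + 37389 = 270409.4.
Divide by N: 270409.4 / 27662 = 9.7755... → 9.78.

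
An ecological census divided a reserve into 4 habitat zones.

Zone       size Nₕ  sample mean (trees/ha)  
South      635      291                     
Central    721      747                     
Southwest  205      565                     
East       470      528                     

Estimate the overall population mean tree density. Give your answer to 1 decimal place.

N = 2031; weights Wₕ = Nₕ/N = (0.3127, 0.3550, 0.1009, 0.2314).
x̄_st = Σ Wₕ·x̄ₕ = 0.3127·291 + 0.3550·747 + 0.1009·565 + 0.2314·528 ≈ 535.380...
→ 535.4.

535.4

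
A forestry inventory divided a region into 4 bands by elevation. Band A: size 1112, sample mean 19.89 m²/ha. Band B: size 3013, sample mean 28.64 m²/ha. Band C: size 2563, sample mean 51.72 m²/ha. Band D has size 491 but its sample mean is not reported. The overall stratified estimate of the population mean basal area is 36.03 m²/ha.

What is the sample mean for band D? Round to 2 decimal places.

Σ Nₕx̄ₕ = N·μ, so 491·x̄_D = 7179·36.03 − (1112·19.89 + 3013·28.64 + 2563·51.72).
= 258659.37 − 240968.36 = 17691.01.
x̄_D = 17691.01 / 491 = 36.0306... → 36.03.

36.03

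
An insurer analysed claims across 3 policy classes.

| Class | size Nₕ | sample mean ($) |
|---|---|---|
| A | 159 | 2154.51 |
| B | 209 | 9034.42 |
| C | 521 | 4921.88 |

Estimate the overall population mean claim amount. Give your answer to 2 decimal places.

5393.77

N = 159 + 209 + 521 = 889.
The stratified mean weights each stratum mean by its population share Nₕ/N.
Σ Nₕx̄ₕ = 159·2154.51 + 209·9034.42 + 521·4921.88 = 342567.09 + 1888193.78 + 2564299.48 = 4795060.35.
Divide by N: 4795060.35 / 889 = 5393.7687... → 5393.77.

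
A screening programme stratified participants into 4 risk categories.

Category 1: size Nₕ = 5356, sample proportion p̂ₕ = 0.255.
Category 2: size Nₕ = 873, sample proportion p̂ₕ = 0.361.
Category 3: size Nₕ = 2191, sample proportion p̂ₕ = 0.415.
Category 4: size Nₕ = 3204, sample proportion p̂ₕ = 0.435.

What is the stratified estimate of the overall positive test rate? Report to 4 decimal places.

Wₕ = Nₕ/N with N = 11624: 0.4608, 0.0751, 0.1885, 0.2756.
p̂_st = 0.4608·0.255 + 0.0751·0.361 + 0.1885·0.415 + 0.2756·0.435 ≈ 0.342734... → 0.3427.

0.3427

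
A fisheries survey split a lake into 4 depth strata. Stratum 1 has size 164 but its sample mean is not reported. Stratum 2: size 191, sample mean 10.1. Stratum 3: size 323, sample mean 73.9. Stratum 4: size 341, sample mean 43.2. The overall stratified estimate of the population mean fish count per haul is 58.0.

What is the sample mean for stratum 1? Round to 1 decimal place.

113.2

Σ Nₕx̄ₕ = N·μ, so 164·x̄_1 = 1019·58.0 − (191·10.1 + 323·73.9 + 341·43.2).
= 59102 − 40530 = 18572.
x̄_1 = 18572 / 164 = 113.244... → 113.2.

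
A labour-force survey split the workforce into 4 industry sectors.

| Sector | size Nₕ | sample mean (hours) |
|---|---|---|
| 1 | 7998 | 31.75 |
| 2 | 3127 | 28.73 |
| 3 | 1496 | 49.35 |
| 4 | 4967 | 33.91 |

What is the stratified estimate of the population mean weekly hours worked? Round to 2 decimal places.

N = 17588; weights Wₕ = Nₕ/N = (0.4547, 0.1778, 0.0851, 0.2824).
x̄_st = Σ Wₕ·x̄ₕ = 0.4547·31.75 + 0.1778·28.73 + 0.0851·49.35 + 0.2824·33.91 ≈ 33.3201...
→ 33.32.

33.32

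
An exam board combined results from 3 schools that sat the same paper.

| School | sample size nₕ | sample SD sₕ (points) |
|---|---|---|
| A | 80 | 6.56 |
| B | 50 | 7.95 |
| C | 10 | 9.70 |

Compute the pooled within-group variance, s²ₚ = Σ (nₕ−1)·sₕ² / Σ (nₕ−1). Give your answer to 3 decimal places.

53.601

A: (80−1)·6.56² = 79·43.0336 = 3399.6544
B: (50−1)·7.95² = 49·63.2025 = 3096.9225
C: (10−1)·9.70² = 9·94.09 = 846.81
Numerator = 7343.3869; denominator = Σ(nₕ−1) = 137.
s²ₚ = 7343.3869/137 = 53.60136... → 53.601.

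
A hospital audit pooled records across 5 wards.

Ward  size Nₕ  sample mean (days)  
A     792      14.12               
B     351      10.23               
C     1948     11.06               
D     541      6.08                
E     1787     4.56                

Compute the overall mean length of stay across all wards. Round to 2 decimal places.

N = 5419; weights Wₕ = Nₕ/N = (0.1462, 0.0648, 0.3595, 0.0998, 0.3298).
x̄_st = Σ Wₕ·x̄ₕ = 0.1462·14.12 + 0.0648·10.23 + 0.3595·11.06 + 0.0998·6.08 + 0.3298·4.56 ≈ 8.8128...
→ 8.81.

8.81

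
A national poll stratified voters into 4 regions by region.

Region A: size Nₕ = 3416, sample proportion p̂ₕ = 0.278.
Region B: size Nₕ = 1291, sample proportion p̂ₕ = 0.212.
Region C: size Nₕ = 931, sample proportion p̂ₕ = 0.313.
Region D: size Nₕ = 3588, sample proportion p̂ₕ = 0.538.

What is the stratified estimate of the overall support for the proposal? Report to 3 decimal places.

0.373

N = 3416 + 1291 + 931 + 3588 = 9226.
Overall proportion = Σ (Nₕ/N)·p̂ₕ.
Σ Nₕp̂ₕ = 949.648 + 273.692 + 291.403 + 1930.344 = 3445.087.
3445.087 / 9226 = 0.37341... → 0.373.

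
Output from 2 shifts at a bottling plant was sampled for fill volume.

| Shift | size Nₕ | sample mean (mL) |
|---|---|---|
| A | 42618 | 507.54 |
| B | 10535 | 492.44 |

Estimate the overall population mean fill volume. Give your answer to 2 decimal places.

N = 42618 + 10535 = 53153.
The stratified mean weights each stratum mean by its population share Nₕ/N.
Σ Nₕx̄ₕ = 42618·507.54 + 10535·492.44 = 21630339.72 + 5187855.4 = 26818195.12.
Divide by N: 26818195.12 / 53153 = 504.5472... → 504.55.

504.55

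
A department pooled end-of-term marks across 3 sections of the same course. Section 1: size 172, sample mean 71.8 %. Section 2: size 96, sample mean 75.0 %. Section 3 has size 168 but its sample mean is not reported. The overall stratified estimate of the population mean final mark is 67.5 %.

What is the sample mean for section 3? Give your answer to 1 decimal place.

58.8

N = 172 + 96 + 168 = 436.
Overall total = μ·N = 67.5·436 = 29430.
Subtract the known strata: 172·71.8 + 96·75.0 = 19549.6.
Remaining total for section 3: 29430 − 19549.6 = 9880.4.
Divide by its size: 9880.4 / 168 = 58.812... → 58.8.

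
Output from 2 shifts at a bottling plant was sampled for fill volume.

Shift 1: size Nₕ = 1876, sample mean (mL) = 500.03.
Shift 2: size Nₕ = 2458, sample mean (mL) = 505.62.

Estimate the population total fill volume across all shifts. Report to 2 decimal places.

2180870.24

Estimate total by summing Nₕ·x̄ₕ over strata.
1876·500.03 + 2458·505.62 = 938056.28 + 1242813.96 = 2180870.24.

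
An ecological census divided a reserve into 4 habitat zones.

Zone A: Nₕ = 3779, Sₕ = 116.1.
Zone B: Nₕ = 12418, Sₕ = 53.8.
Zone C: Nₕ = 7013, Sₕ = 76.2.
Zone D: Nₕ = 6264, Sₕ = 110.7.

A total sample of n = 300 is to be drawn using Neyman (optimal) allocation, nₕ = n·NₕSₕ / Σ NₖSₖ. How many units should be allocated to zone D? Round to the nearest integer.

89

Σ NₕSₕ = 3779·116.1 + 12418·53.8 + 7013·76.2 + 6264·110.7 = 2334645.7.
Share for D: 693424.8/2334645.7 = 0.29702.
n_D = 300 × 0.29702 = 89.105... → 89.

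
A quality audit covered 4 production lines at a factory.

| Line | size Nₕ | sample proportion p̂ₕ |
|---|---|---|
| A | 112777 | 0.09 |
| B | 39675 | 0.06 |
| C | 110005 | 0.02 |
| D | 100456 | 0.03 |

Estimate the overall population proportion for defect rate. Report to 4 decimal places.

0.0489

Wₕ = Nₕ/N with N = 362913: 0.3108, 0.1093, 0.3031, 0.2768.
p̂_st = 0.3108·0.09 + 0.1093·0.06 + 0.3031·0.02 + 0.2768·0.03 ≈ 0.048894... → 0.0489.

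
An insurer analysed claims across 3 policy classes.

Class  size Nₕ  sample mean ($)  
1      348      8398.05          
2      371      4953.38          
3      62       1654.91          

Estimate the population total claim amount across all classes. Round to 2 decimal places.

4862829.80

1: 348·8398.05 = 2922521.4
2: 371·4953.38 = 1837703.98
3: 62·1654.91 = 102604.42
τ̂ = Σ Nₕx̄ₕ = 4862829.80.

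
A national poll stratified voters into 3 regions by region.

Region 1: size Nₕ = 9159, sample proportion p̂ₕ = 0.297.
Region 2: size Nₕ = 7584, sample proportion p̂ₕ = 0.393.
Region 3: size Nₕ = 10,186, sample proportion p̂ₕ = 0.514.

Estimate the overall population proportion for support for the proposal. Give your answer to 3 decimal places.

0.406

N = 9159 + 7584 + 10186 = 26929.
Overall proportion = Σ (Nₕ/N)·p̂ₕ.
Σ Nₕp̂ₕ = 2720.223 + 2980.512 + 5235.604 = 10936.339.
10936.339 / 26929 = 0.40612... → 0.406.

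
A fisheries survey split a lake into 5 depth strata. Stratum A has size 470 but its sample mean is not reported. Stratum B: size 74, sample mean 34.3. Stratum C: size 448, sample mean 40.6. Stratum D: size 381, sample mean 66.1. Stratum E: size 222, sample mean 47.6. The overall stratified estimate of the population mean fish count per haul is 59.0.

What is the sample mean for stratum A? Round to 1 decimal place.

Σ Nₕx̄ₕ = N·μ, so 470·x̄_A = 1595·59.0 − (74·34.3 + 448·40.6 + 381·66.1 + 222·47.6).
= 94105 − 56478.3 = 37626.7.
x̄_A = 37626.7 / 470 = 80.057... → 80.1.

80.1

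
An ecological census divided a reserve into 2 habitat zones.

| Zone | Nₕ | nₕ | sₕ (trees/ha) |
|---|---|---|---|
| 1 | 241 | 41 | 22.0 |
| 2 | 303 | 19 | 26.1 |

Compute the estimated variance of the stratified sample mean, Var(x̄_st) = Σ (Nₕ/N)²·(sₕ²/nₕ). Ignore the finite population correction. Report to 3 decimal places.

13.440

N = 544; Wₕ = Nₕ/N.
zone 1: (241/544)²·22.0²/41 = 2.316849
zone 2: (303/544)²·26.1²/19 = 11.122819
Sum = 13.439668 → 13.440.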